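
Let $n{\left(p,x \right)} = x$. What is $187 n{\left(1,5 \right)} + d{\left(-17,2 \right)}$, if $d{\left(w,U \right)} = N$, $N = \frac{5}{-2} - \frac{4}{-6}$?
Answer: $\frac{5599}{6} \approx 933.17$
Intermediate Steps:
$N = - \frac{11}{6}$ ($N = 5 \left(- \frac{1}{2}\right) - - \frac{2}{3} = - \frac{5}{2} + \frac{2}{3} = - \frac{11}{6} \approx -1.8333$)
$d{\left(w,U \right)} = - \frac{11}{6}$
$187 n{\left(1,5 \right)} + d{\left(-17,2 \right)} = 187 \cdot 5 - \frac{11}{6} = 935 - \frac{11}{6} = \frac{5599}{6}$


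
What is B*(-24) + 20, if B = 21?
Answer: -484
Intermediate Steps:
B*(-24) + 20 = 21*(-24) + 20 = -504 + 20 = -484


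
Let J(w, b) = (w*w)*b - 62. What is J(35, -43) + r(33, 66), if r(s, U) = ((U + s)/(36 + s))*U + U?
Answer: -1209255/23 ≈ -52576.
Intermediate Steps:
J(w, b) = -62 + b*w² (J(w, b) = w²*b - 62 = b*w² - 62 = -62 + b*w²)
r(s, U) = U + U*(U + s)/(36 + s) (r(s, U) = ((U + s)/(36 + s))*U + U = U*(U + s)/(36 + s) + U = U + U*(U + s)/(36 + s))
J(35, -43) + r(33, 66) = (-62 - 43*35²) + 66*(36 + 66 + 2*33)/(36 + 33) = (-62 - 43*1225) + 66*(36 + 66 + 66)/69 = (-62 - 52675) + 66*(1/69)*168 = -52737 + 3696/23 = -1209255/23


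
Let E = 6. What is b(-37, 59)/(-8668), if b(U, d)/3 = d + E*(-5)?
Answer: -87/8668 ≈ -0.010037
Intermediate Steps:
b(U, d) = -90 + 3*d (b(U, d) = 3*(d + 6*(-5)) = 3*(d - 30) = 3*(-30 + d) = -90 + 3*d)
b(-37, 59)/(-8668) = (-90 + 3*59)/(-8668) = (-90 + 177)*(-1/8668) = 87*(-1/8668) = -87/8668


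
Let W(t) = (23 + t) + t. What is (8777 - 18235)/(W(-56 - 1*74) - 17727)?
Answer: 4729/8982 ≈ 0.52650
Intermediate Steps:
W(t) = 23 + 2*t
(8777 - 18235)/(W(-56 - 1*74) - 17727) = (8777 - 18235)/((23 + 2*(-56 - 1*74)) - 17727) = -9458/((23 + 2*(-56 - 74)) - 17727) = -9458/((23 + 2*(-130)) - 17727) = -9458/((23 - 260) - 17727) = -9458/(-237 - 17727) = -9458/(-17964) = -9458*(-1/17964) = 4729/8982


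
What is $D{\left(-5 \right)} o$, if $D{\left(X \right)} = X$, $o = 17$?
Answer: $-85$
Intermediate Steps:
$D{\left(-5 \right)} o = \left(-5\right) 17 = -85$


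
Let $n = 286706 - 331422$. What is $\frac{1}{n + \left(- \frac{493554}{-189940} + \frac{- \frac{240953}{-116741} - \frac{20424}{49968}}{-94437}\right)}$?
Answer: $- \frac{544970210556915045}{24367471854326982486223} \approx -2.2365 \cdot 10^{-5}$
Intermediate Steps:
$n = -44716$
$\frac{1}{n + \left(- \frac{493554}{-189940} + \frac{- \frac{240953}{-116741} - \frac{20424}{49968}}{-94437}\right)} = \frac{1}{-44716 + \left(- \frac{493554}{-189940} + \frac{- \frac{240953}{-116741} - \frac{20424}{49968}}{-94437}\right)} = \frac{1}{-44716 + \left(\left(-493554\right) \left(- \frac{1}{189940}\right) + \left(\left(-240953\right) \left(- \frac{1}{116741}\right) - \frac{851}{2082}\right) \left(- \frac{1}{94437}\right)\right)} = \frac{1}{-44716 + \left(\frac{246777}{94970} + \left(\frac{240953}{116741} - \frac{851}{2082}\right) \left(- \frac{1}{94437}\right)\right)} = \frac{1}{-44716 + \left(\frac{246777}{94970} + \frac{402317555}{243054762} \left(- \frac{1}{94437}\right)\right)} = \frac{1}{-44716 + \left(\frac{246777}{94970} - \frac{402317555}{22953362558994}\right)} = \frac{1}{-44716 + \frac{1416080936030665997}{544970210556915045}} = \frac{1}{- \frac{24367471854326982486223}{544970210556915045}} = - \frac{544970210556915045}{24367471854326982486223}$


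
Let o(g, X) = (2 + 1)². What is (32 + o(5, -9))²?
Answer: 1681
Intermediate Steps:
o(g, X) = 9 (o(g, X) = 3² = 9)
(32 + o(5, -9))² = (32 + 9)² = 41² = 1681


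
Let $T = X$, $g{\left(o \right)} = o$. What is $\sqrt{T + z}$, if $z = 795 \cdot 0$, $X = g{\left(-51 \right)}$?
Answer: $i \sqrt{51} \approx 7.1414 i$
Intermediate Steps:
$X = -51$
$z = 0$
$T = -51$
$\sqrt{T + z} = \sqrt{-51 + 0} = \sqrt{-51} = i \sqrt{51}$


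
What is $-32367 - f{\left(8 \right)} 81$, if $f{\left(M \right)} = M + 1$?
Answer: $-33096$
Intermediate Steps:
$f{\left(M \right)} = 1 + M$
$-32367 - f{\left(8 \right)} 81 = -32367 - \left(1 + 8\right) 81 = -32367 - 9 \cdot 81 = -32367 - 729 = -33096$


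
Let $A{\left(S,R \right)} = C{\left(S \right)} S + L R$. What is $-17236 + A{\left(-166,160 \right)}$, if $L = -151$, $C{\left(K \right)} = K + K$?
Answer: $13716$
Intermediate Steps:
$C{\left(K \right)} = 2 K$
$A{\left(S,R \right)} = - 151 R + 2 S^{2}$ ($A{\left(S,R \right)} = 2 S S - 151 R = 2 S^{2} - 151 R = - 151 R + 2 S^{2}$)
$-17236 + A{\left(-166,160 \right)} = -17236 + \left(\left(-151\right) 160 + 2 \left(-166\right)^{2}\right) = -17236 + \left(-24160 + 2 \cdot 27556\right) = -17236 + \left(-24160 + 55112\right) = -17236 + 30952 = 13716$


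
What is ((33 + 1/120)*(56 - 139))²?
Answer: 108085110169/14400 ≈ 7.5059e+6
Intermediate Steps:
((33 + 1/120)*(56 - 139))² = ((33 + 1/120)*(-83))² = ((3961/120)*(-83))² = (-328763/120)² = 108085110169/14400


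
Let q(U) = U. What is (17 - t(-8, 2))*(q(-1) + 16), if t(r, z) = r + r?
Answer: 495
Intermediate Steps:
t(r, z) = 2*r
(17 - t(-8, 2))*(q(-1) + 16) = (17 - 2*(-8))*(-1 + 16) = (17 - 1*(-16))*15 = (17 + 16)*15 = 33*15 = 495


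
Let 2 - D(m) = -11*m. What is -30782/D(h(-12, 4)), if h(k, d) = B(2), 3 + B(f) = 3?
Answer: -15391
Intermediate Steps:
B(f) = 0 (B(f) = -3 + 3 = 0)
h(k, d) = 0
D(m) = 2 + 11*m (D(m) = 2 - (-11)*m = 2 + 11*m)
-30782/D(h(-12, 4)) = -30782/(2 + 11*0) = -30782/(2 + 0) = -30782/2 = -30782*½ = -15391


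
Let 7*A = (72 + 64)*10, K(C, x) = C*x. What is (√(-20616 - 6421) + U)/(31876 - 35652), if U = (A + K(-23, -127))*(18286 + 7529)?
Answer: -562947705/26432 - I*√27037/3776 ≈ -21298.0 - 0.043546*I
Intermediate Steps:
A = 1360/7 (A = ((72 + 64)*10)/7 = (136*10)/7 = (⅐)*1360 = 1360/7 ≈ 194.29)
U = 562947705/7 (U = (1360/7 - 23*(-127))*(18286 + 7529) = (1360/7 + 2921)*25815 = (21807/7)*25815 = 562947705/7 ≈ 8.0421e+7)
(√(-20616 - 6421) + U)/(31876 - 35652) = (√(-20616 - 6421) + 562947705/7)/(31876 - 35652) = (√(-27037) + 562947705/7)/(-3776) = (I*√27037 + 562947705/7)*(-1/3776) = (562947705/7 + I*√27037)*(-1/3776) = -562947705/26432 - I*√27037/3776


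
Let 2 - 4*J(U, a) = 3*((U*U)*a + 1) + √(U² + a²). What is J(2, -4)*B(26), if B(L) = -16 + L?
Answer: 235/2 - 5*√5 ≈ 106.32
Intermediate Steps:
J(U, a) = -¼ - √(U² + a²)/4 - 3*a*U²/4 (J(U, a) = ½ - (3*((U*U)*a + 1) + √(U² + a²))/4 = ½ - (3*(U²*a + 1) + √(U² + a²))/4 = ½ - (3*(a*U² + 1) + √(U² + a²))/4 = ½ - (3*(1 + a*U²) + √(U² + a²))/4 = ½ - ((3 + 3*a*U²) + √(U² + a²))/4 = ½ - (3 + √(U² + a²) + 3*a*U²)/4 = ½ + (-¾ - √(U² + a²)/4 - 3*a*U²/4) = -¼ - √(U² + a²)/4 - 3*a*U²/4)
J(2, -4)*B(26) = (-¼ - √(2² + (-4)²)/4 - ¾*(-4)*2²)*(-16 + 26) = (-¼ - √(4 + 16)/4 - ¾*(-4)*4)*10 = (-¼ - √5/2 + 12)*10 = (47/4 - √5/2)*10 = 235/2 - 5*√5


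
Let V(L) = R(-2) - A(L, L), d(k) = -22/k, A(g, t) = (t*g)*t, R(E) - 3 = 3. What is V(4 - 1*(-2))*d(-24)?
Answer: -385/2 ≈ -192.50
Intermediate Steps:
R(E) = 6 (R(E) = 3 + 3 = 6)
A(g, t) = g*t**2 (A(g, t) = (g*t)*t = g*t**2)
V(L) = 6 - L**3 (V(L) = 6 - L*L**2 = 6 - L**3)
V(4 - 1*(-2))*d(-24) = (6 - (4 - 1*(-2))**3)*(-22/(-24)) = (6 - (4 + 2)**3)*(-22*(-1/24)) = (6 - 1*6**3)*(11/12) = (6 - 1*216)*(11/12) = (6 - 216)*(11/12) = -210*11/12 = -385/2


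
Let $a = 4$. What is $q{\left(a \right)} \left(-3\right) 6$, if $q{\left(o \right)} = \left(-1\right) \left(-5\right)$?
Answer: $-90$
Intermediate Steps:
$q{\left(o \right)} = 5$
$q{\left(a \right)} \left(-3\right) 6 = 5 \left(-3\right) 6 = \left(-15\right) 6 = -90$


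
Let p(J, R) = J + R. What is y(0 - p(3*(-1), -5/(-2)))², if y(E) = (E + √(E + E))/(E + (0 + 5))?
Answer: 9/121 ≈ 0.074380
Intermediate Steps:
y(E) = (E + √2*√E)/(5 + E) (y(E) = (E + √(2*E))/(E + 5) = (E + √2*√E)/(5 + E))
y(0 - p(3*(-1), -5/(-2)))² = (((0 - (3*(-1) - 5/(-2))) + √2*√(0 - (3*(-1) - 5/(-2))))/(5 + (0 - (3*(-1) - 5/(-2)))))² = (((0 - (-3 - 5*(-½))) + √2*√(0 - (-3 - 5*(-½))))/(5 + (0 - (-3 - 5*(-½)))))² = (((0 - (-3 + 5/2)) + √2*√(0 - (-3 + 5/2)))/(5 + (0 - (-3 + 5/2))))² = (((0 - 1*(-½)) + √2*√(0 - 1*(-½)))/(5 + (0 - 1*(-½))))² = (((0 + ½) + √2*√(0 + ½))/(5 + (0 + ½)))² = ((½ + √2*√(½))/(5 + ½))² = ((½ + √2*(√2/2))/(11/2))² = (2*(½ + 1)/11)² = ((2/11)*(3/2))² = (3/11)² = 9/121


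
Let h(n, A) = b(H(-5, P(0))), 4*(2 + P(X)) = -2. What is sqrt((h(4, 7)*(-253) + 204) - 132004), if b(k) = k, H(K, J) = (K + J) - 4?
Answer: I*sqrt(515562)/2 ≈ 359.01*I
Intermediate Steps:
P(X) = -5/2 (P(X) = -2 + (1/4)*(-2) = -2 - 1/2 = -5/2)
H(K, J) = -4 + J + K (H(K, J) = (J + K) - 4 = -4 + J + K)
h(n, A) = -23/2 (h(n, A) = -4 - 5/2 - 5 = -23/2)
sqrt((h(4, 7)*(-253) + 204) - 132004) = sqrt((-23/2*(-253) + 204) - 132004) = sqrt((5819/2 + 204) - 132004) = sqrt(6227/2 - 132004) = sqrt(-257781/2) = I*sqrt(515562)/2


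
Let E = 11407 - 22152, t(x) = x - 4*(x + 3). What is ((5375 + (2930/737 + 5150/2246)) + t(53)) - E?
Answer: 13205393964/827651 ≈ 15955.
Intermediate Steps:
t(x) = -12 - 3*x (t(x) = x - 4*(3 + x) = x - (12 + 4*x) = x + (-12 - 4*x) = -12 - 3*x)
E = -10745
((5375 + (2930/737 + 5150/2246)) + t(53)) - E = ((5375 + (2930/737 + 5150/2246)) + (-12 - 3*53)) - 1*(-10745) = ((5375 + (2930*(1/737) + 5150*(1/2246))) + (-12 - 159)) + 10745 = ((5375 + (2930/737 + 2575/1123)) - 171) + 10745 = ((5375 + 5188165/827651) - 171) + 10745 = (4453812290/827651 - 171) + 10745 = 4312283969/827651 + 10745 = 13205393964/827651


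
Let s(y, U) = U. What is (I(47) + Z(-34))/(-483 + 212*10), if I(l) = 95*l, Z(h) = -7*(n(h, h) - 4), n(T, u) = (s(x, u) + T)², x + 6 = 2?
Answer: -27875/1637 ≈ -17.028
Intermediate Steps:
x = -4 (x = -6 + 2 = -4)
n(T, u) = (T + u)² (n(T, u) = (u + T)² = (T + u)²)
Z(h) = 28 - 28*h² (Z(h) = -7*((h + h)² - 4) = -7*((2*h)² - 4) = -7*(4*h² - 4) = -7*(-4 + 4*h²) = 28 - 28*h²)
(I(47) + Z(-34))/(-483 + 212*10) = (95*47 + (28 - 28*(-34)²))/(-483 + 212*10) = (4465 + (28 - 28*1156))/(-483 + 2120) = (4465 + (28 - 32368))/1637 = (4465 - 32340)*(1/1637) = -27875*1/1637 = -27875/1637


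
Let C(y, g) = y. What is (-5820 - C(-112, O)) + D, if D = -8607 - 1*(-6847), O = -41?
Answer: -7468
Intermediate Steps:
D = -1760 (D = -8607 + 6847 = -1760)
(-5820 - C(-112, O)) + D = (-5820 - 1*(-112)) - 1760 = (-5820 + 112) - 1760 = -5708 - 1760 = -7468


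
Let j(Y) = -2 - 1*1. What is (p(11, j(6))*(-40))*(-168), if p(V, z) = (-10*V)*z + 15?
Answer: 2318400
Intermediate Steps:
j(Y) = -3 (j(Y) = -2 - 1 = -3)
p(V, z) = 15 - 10*V*z (p(V, z) = -10*V*z + 15 = 15 - 10*V*z)
(p(11, j(6))*(-40))*(-168) = ((15 - 10*11*(-3))*(-40))*(-168) = ((15 + 330)*(-40))*(-168) = (345*(-40))*(-168) = -13800*(-168) = 2318400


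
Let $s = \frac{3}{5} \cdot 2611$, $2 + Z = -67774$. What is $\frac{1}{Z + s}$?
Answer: $- \frac{5}{331047} \approx -1.5104 \cdot 10^{-5}$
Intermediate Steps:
$Z = -67776$ ($Z = -2 - 67774 = -67776$)
$s = \frac{7833}{5}$ ($s = 3 \cdot \frac{1}{5} \cdot 2611 = \frac{3}{5} \cdot 2611 = \frac{7833}{5} \approx 1566.6$)
$\frac{1}{Z + s} = \frac{1}{-67776 + \frac{7833}{5}} = \frac{1}{- \frac{331047}{5}} = - \frac{5}{331047}$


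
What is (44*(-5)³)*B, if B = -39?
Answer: 214500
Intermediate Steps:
(44*(-5)³)*B = (44*(-5)³)*(-39) = (44*(-125))*(-39) = -5500*(-39) = 214500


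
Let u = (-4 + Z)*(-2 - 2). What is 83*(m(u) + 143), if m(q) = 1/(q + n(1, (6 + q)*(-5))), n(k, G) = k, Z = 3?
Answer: 59428/5 ≈ 11886.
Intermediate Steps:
u = 4 (u = (-4 + 3)*(-2 - 2) = -1*(-4) = 4)
m(q) = 1/(1 + q) (m(q) = 1/(q + 1) = 1/(1 + q))
83*(m(u) + 143) = 83*(1/(1 + 4) + 143) = 83*(1/5 + 143) = 83*(⅕ + 143) = 83*(716/5) = 59428/5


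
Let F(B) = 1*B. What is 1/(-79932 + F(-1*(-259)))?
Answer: -1/79673 ≈ -1.2551e-5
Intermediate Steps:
F(B) = B
1/(-79932 + F(-1*(-259))) = 1/(-79932 - 1*(-259)) = 1/(-79932 + 259) = 1/(-79673) = -1/79673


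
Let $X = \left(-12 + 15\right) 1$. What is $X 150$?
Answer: $450$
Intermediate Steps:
$X = 3$ ($X = 3 \cdot 1 = 3$)
$X 150 = 3 \cdot 150 = 450$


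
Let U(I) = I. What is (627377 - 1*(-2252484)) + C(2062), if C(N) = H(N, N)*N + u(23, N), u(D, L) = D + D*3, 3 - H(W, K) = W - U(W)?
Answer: 2886139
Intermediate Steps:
H(W, K) = 3 (H(W, K) = 3 - (W - W) = 3 - 1*0 = 3 + 0 = 3)
u(D, L) = 4*D (u(D, L) = D + 3*D = 4*D)
C(N) = 92 + 3*N (C(N) = 3*N + 4*23 = 3*N + 92 = 92 + 3*N)
(627377 - 1*(-2252484)) + C(2062) = (627377 - 1*(-2252484)) + (92 + 3*2062) = (627377 + 2252484) + (92 + 6186) = 2879861 + 6278 = 2886139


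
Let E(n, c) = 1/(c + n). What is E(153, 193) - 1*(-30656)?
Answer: 10606977/346 ≈ 30656.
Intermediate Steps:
E(153, 193) - 1*(-30656) = 1/(193 + 153) - 1*(-30656) = 1/346 + 30656 = 10606977/346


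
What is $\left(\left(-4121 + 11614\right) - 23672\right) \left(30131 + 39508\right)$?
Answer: $-1126689381$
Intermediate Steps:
$\left(\left(-4121 + 11614\right) - 23672\right) \left(30131 + 39508\right) = \left(7493 - 23672\right) 69639 = \left(-16179\right) 69639 = -1126689381$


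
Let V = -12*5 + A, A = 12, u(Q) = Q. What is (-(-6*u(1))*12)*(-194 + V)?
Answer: -17424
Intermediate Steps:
V = -48 (V = -12*5 + 12 = -60 + 12 = -48)
(-(-6*u(1))*12)*(-194 + V) = (-(-6*1)*12)*(-194 - 48) = -(-6)*12*(-242) = -1*(-72)*(-242) = 72*(-242) = -17424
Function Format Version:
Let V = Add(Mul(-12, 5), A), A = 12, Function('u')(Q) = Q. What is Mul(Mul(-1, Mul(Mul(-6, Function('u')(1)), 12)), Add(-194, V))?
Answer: -17424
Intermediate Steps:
V = -48 (V = Add(Mul(-12, 5), 12) = Add(-60, 12) = -48)
Mul(Mul(-1, Mul(Mul(-6, Function('u')(1)), 12)), Add(-194, V)) = Mul(Mul(-1, Mul(Mul(-6, 1), 12)), Add(-194, -48)) = Mul(Mul(-1, Mul(-6, 12)), -242) = Mul(Mul(-1, -72), -242) = Mul(72, -242) = -17424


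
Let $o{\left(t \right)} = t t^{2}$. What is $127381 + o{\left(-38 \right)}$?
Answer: $72509$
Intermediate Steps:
$o{\left(t \right)} = t^{3}$
$127381 + o{\left(-38 \right)} = 127381 + \left(-38\right)^{3} = 127381 - 54872 = 72509$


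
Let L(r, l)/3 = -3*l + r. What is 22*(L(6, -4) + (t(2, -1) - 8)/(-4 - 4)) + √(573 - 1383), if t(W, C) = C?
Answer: 4851/4 + 9*I*√10 ≈ 1212.8 + 28.461*I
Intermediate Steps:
L(r, l) = -9*l + 3*r (L(r, l) = 3*(-3*l + r) = 3*(r - 3*l) = -9*l + 3*r)
22*(L(6, -4) + (t(2, -1) - 8)/(-4 - 4)) + √(573 - 1383) = 22*((-9*(-4) + 3*6) + (-1 - 8)/(-4 - 4)) + √(573 - 1383) = 22*((36 + 18) - 9/(-8)) + √(-810) = 22*(54 - 9*(-⅛)) + 9*I*√10 = 22*(54 + 9/8) + 9*I*√10 = 22*(441/8) + 9*I*√10 = 4851/4 + 9*I*√10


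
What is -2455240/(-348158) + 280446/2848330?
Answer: 1772743316917/247917219035 ≈ 7.1505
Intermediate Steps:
-2455240/(-348158) + 280446/2848330 = -2455240*(-1/348158) + 280446*(1/2848330) = 1227620/174079 + 140223/1424165 = 1772743316917/247917219035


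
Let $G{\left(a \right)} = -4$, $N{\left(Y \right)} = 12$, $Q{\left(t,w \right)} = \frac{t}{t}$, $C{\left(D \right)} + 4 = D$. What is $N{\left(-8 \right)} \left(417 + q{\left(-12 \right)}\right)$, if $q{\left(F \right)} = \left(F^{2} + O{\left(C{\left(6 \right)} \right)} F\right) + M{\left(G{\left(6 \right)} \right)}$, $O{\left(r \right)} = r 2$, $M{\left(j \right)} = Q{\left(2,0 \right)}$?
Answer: $6168$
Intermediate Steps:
$C{\left(D \right)} = -4 + D$
$Q{\left(t,w \right)} = 1$
$M{\left(j \right)} = 1$
$O{\left(r \right)} = 2 r$
$q{\left(F \right)} = 1 + F^{2} + 4 F$ ($q{\left(F \right)} = \left(F^{2} + 2 \left(-4 + 6\right) F\right) + 1 = \left(F^{2} + 2 \cdot 2 F\right) + 1 = \left(F^{2} + 4 F\right) + 1 = 1 + F^{2} + 4 F$)
$N{\left(-8 \right)} \left(417 + q{\left(-12 \right)}\right) = 12 \left(417 + \left(1 + \left(-12\right)^{2} + 4 \left(-12\right)\right)\right) = 12 \left(417 + \left(1 + 144 - 48\right)\right) = 12 \left(417 + 97\right) = 12 \cdot 514 = 6168$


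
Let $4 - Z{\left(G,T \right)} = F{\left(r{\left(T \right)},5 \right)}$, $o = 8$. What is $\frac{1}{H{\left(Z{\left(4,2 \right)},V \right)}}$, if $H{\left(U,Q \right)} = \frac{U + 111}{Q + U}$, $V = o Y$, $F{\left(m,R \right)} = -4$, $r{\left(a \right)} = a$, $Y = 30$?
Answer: $\frac{248}{119} \approx 2.084$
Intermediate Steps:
$Z{\left(G,T \right)} = 8$ ($Z{\left(G,T \right)} = 4 - -4 = 4 + 4 = 8$)
$V = 240$ ($V = 8 \cdot 30 = 240$)
$H{\left(U,Q \right)} = \frac{111 + U}{Q + U}$
$\frac{1}{H{\left(Z{\left(4,2 \right)},V \right)}} = \frac{1}{\frac{1}{240 + 8} \left(111 + 8\right)} = \frac{1}{\frac{1}{248} \cdot 119} = \frac{1}{\frac{119}{248}} = \frac{248}{119}$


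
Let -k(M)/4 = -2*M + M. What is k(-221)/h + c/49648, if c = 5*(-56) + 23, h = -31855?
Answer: 35702097/1581537040 ≈ 0.022574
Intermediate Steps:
k(M) = 4*M (k(M) = -4*(-2*M + M) = -(-4)*M = 4*M)
c = -257 (c = -280 + 23 = -257)
k(-221)/h + c/49648 = (4*(-221))/(-31855) - 257/49648 = -884*(-1/31855) - 257*1/49648 = 884/31855 - 257/49648 = 35702097/1581537040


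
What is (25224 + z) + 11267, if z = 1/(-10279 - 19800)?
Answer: 1097612788/30079 ≈ 36491.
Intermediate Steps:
z = -1/30079 (z = 1/(-30079) = -1/30079 ≈ -3.3246e-5)
(25224 + z) + 11267 = (25224 - 1/30079) + 11267 = 758712695/30079 + 11267 = 1097612788/30079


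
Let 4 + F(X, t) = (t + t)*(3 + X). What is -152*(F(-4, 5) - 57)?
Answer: 10792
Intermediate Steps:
F(X, t) = -4 + 2*t*(3 + X) (F(X, t) = -4 + (t + t)*(3 + X) = -4 + (2*t)*(3 + X) = -4 + 2*t*(3 + X))
-152*(F(-4, 5) - 57) = -152*((-4 + 6*5 + 2*(-4)*5) - 57) = -152*((-4 + 30 - 40) - 57) = -152*(-14 - 57) = -152*(-71) = 10792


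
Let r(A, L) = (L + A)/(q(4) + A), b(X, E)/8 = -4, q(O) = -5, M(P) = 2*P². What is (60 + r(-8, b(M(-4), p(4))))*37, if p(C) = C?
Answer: 30340/13 ≈ 2333.8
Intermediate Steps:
b(X, E) = -32 (b(X, E) = 8*(-4) = -32)
r(A, L) = (A + L)/(-5 + A) (r(A, L) = (L + A)/(-5 + A) = (A + L)/(-5 + A))
(60 + r(-8, b(M(-4), p(4))))*37 = (60 + (-8 - 32)/(-5 - 8))*37 = (60 - 40/(-13))*37 = (60 - 1/13*(-40))*37 = (60 + 40/13)*37 = (820/13)*37 = 30340/13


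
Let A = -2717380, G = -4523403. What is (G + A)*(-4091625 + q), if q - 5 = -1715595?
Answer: 42048783649345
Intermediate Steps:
q = -1715590 (q = 5 - 1715595 = -1715590)
(G + A)*(-4091625 + q) = (-4523403 - 2717380)*(-4091625 - 1715590) = -7240783*(-5807215) = 42048783649345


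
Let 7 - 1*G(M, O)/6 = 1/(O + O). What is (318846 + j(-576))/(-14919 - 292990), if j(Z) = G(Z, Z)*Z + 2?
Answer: -294653/307909 ≈ -0.95695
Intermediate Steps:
G(M, O) = 42 - 3/O (G(M, O) = 42 - 6/(O + O) = 42 - 6*1/(2*O) = 42 - 3/O)
j(Z) = 2 + Z*(42 - 3/Z) (j(Z) = (42 - 3/Z)*Z + 2 = Z*(42 - 3/Z) + 2 = 2 + Z*(42 - 3/Z))
(318846 + j(-576))/(-14919 - 292990) = (318846 + (-1 + 42*(-576)))/(-14919 - 292990) = (318846 + (-1 - 24192))/(-307909) = (318846 - 24193)*(-1/307909) = 294653*(-1/307909) = -294653/307909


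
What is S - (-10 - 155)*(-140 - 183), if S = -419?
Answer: -53714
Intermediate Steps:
S - (-10 - 155)*(-140 - 183) = -419 - (-10 - 155)*(-140 - 183) = -419 - (-165)*(-323) = -419 - 1*53295 = -419 - 53295 = -53714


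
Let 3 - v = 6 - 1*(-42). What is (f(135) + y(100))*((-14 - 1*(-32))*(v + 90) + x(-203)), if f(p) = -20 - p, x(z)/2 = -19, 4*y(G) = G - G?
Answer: -119660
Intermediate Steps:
y(G) = 0 (y(G) = (G - G)/4 = (¼)*0 = 0)
x(z) = -38 (x(z) = 2*(-19) = -38)
v = -45 (v = 3 - (6 - 1*(-42)) = 3 - (6 + 42) = 3 - 1*48 = 3 - 48 = -45)
(f(135) + y(100))*((-14 - 1*(-32))*(v + 90) + x(-203)) = ((-20 - 1*135) + 0)*((-14 - 1*(-32))*(-45 + 90) - 38) = ((-20 - 135) + 0)*((-14 + 32)*45 - 38) = (-155 + 0)*(18*45 - 38) = -155*(810 - 38) = -155*772 = -119660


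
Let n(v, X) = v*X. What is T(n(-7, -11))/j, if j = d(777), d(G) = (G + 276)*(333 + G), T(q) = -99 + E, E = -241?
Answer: -34/116883 ≈ -0.00029089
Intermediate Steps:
n(v, X) = X*v
T(q) = -340 (T(q) = -99 - 241 = -340)
d(G) = (276 + G)*(333 + G)
j = 1168830 (j = 91908 + 777² + 609*777 = 91908 + 603729 + 473193 = 1168830)
T(n(-7, -11))/j = -340/1168830 = -340*1/1168830 = -34/116883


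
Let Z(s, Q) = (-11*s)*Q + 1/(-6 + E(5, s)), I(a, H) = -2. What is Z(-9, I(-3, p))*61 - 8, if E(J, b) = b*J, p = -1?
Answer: -616447/51 ≈ -12087.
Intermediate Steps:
E(J, b) = J*b
Z(s, Q) = 1/(-6 + 5*s) - 11*Q*s (Z(s, Q) = (-11*s)*Q + 1/(-6 + 5*s) = -11*Q*s + 1/(-6 + 5*s) = 1/(-6 + 5*s) - 11*Q*s)
Z(-9, I(-3, p))*61 - 8 = ((1 - 55*(-2)*(-9)² + 66*(-2)*(-9))/(-6 + 5*(-9)))*61 - 8 = ((1 - 55*(-2)*81 + 1188)/(-6 - 45))*61 - 8 = ((1 + 8910 + 1188)/(-51))*61 - 8 = -1/51*10099*61 - 8 = -10099/51*61 - 8 = -616039/51 - 8 = -616447/51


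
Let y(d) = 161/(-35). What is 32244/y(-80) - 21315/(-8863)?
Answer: -1428402615/203849 ≈ -7007.2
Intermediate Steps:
y(d) = -23/5 (y(d) = 161*(-1/35) = -23/5)
32244/y(-80) - 21315/(-8863) = 32244/(-23/5) - 21315/(-8863) = 32244*(-5/23) - 21315*(-1/8863) = -161220/23 + 21315/8863 = -1428402615/203849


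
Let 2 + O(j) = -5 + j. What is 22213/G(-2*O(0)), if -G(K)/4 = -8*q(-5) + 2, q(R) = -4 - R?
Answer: 22213/24 ≈ 925.54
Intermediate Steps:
O(j) = -7 + j (O(j) = -2 + (-5 + j) = -7 + j)
G(K) = 24 (G(K) = -4*(-8*(-4 - 1*(-5)) + 2) = -4*(-8*(-4 + 5) + 2) = -4*(-8*1 + 2) = -4*(-8 + 2) = -4*(-6) = 24)
22213/G(-2*O(0)) = 22213/24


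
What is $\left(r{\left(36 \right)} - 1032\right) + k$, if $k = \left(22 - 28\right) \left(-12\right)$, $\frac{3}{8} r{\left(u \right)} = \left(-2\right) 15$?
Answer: $-1040$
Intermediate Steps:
$r{\left(u \right)} = -80$ ($r{\left(u \right)} = \frac{8 \left(\left(-2\right) 15\right)}{3} = \frac{8}{3} \left(-30\right) = -80$)
$k = 72$ ($k = \left(-6\right) \left(-12\right) = 72$)
$\left(r{\left(36 \right)} - 1032\right) + k = \left(-80 - 1032\right) + 72 = -1112 + 72 = -1040$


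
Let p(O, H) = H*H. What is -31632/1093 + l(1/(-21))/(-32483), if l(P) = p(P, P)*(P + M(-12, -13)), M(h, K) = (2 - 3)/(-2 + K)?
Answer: -47578491966266/1644008969295 ≈ -28.941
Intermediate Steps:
M(h, K) = -1/(-2 + K)
p(O, H) = H²
l(P) = P²*(1/15 + P) (l(P) = P²*(P - 1/(-2 - 13)) = P²*(P - 1/(-15)) = P²*(P - 1*(-1/15)) = P²*(P + 1/15) = P²*(1/15 + P))
-31632/1093 + l(1/(-21))/(-32483) = -31632/1093 + ((1/(-21))²*(1/15 + 1/(-21)))/(-32483) = -31632*1/1093 + ((-1/21)²*(1/15 - 1/21))*(-1/32483) = -31632/1093 + ((1/441)*(2/105))*(-1/32483) = -31632/1093 + (2/46305)*(-1/32483) = -31632/1093 - 2/1504125315 = -47578491966266/1644008969295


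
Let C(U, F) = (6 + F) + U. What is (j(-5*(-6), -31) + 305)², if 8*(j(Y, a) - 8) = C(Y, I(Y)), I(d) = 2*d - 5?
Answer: 6734025/64 ≈ 1.0522e+5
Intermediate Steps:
I(d) = -5 + 2*d
C(U, F) = 6 + F + U
j(Y, a) = 65/8 + 3*Y/8 (j(Y, a) = 8 + (6 + (-5 + 2*Y) + Y)/8 = 8 + (1 + 3*Y)/8 = 8 + (⅛ + 3*Y/8) = 65/8 + 3*Y/8)
(j(-5*(-6), -31) + 305)² = ((65/8 + 3*(-5*(-6))/8) + 305)² = ((65/8 + (3/8)*30) + 305)² = ((65/8 + 45/4) + 305)² = (155/8 + 305)² = (2595/8)² = 6734025/64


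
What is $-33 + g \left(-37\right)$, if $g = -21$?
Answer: $744$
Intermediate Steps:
$-33 + g \left(-37\right) = -33 - -777 = -33 + 777 = 744$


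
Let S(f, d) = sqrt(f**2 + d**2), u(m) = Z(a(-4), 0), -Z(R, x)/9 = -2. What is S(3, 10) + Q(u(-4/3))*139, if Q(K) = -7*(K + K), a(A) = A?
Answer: -35028 + sqrt(109) ≈ -35018.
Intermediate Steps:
Z(R, x) = 18 (Z(R, x) = -9*(-2) = 18)
u(m) = 18
Q(K) = -14*K
S(f, d) = sqrt(d**2 + f**2)
S(3, 10) + Q(u(-4/3))*139 = sqrt(10**2 + 3**2) - 14*18*139 = sqrt(100 + 9) - 252*139 = sqrt(109) - 35028 = -35028 + sqrt(109)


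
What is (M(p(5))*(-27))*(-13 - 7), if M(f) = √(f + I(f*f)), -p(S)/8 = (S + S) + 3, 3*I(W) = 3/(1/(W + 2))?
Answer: 540*√10714 ≈ 55895.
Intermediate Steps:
I(W) = 2 + W (I(W) = (3/(1/(W + 2)))/3 = (3/(1/(2 + W)))/3 = (3*(2 + W))/3 = (6 + 3*W)/3 = 2 + W)
p(S) = -24 - 16*S (p(S) = -8*((S + S) + 3) = -8*(2*S + 3) = -8*(3 + 2*S) = -24 - 16*S)
M(f) = √(2 + f + f²) (M(f) = √(f + (2 + f*f)) = √(f + (2 + f²)) = √(2 + f + f²))
(M(p(5))*(-27))*(-13 - 7) = (√(2 + (-24 - 16*5) + (-24 - 16*5)²)*(-27))*(-13 - 7) = (√(2 + (-24 - 80) + (-24 - 80)²)*(-27))*(-20) = (√(2 - 104 + (-104)²)*(-27))*(-20) = (√(2 - 104 + 10816)*(-27))*(-20) = (√10714*(-27))*(-20) = -27*√10714*(-20) = 540*√10714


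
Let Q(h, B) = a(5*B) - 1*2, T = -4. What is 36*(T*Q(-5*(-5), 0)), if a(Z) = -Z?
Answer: 288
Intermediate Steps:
Q(h, B) = -2 - 5*B (Q(h, B) = -5*B - 1*2 = -5*B - 2 = -2 - 5*B)
36*(T*Q(-5*(-5), 0)) = 36*(-4*(-2 - 5*0)) = 36*(-4*(-2 + 0)) = 36*(-4*(-2)) = 36*8 = 288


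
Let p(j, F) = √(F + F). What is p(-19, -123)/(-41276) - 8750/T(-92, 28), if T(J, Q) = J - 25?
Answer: 8750/117 - I*√246/41276 ≈ 74.786 - 0.00037999*I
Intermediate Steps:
p(j, F) = √2*√F (p(j, F) = √(2*F) = √2*√F)
T(J, Q) = -25 + J
p(-19, -123)/(-41276) - 8750/T(-92, 28) = (√2*√(-123))/(-41276) - 8750/(-25 - 92) = (√2*(I*√123))*(-1/41276) - 8750/(-117) = (I*√246)*(-1/41276) - 8750*(-1/117) = -I*√246/41276 + 8750/117 = 8750/117 - I*√246/41276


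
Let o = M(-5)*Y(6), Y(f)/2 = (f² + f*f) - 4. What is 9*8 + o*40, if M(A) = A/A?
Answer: 5512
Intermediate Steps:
Y(f) = -8 + 4*f² (Y(f) = 2*((f² + f*f) - 4) = 2*((f² + f²) - 4) = 2*(2*f² - 4) = 2*(-4 + 2*f²) = -8 + 4*f²)
M(A) = 1
o = 136 (o = 1*(-8 + 4*6²) = 1*(-8 + 4*36) = 1*(-8 + 144) = 1*136 = 136)
9*8 + o*40 = 9*8 + 136*40 = 72 + 5440 = 5512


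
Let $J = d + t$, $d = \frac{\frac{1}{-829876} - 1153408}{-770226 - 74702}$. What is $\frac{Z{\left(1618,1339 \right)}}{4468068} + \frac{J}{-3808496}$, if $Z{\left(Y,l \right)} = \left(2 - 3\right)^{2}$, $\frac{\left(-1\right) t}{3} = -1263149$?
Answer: $- \frac{424004578446218938123679}{426135930257823274672128} \approx -0.995$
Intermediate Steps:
$t = 3789447$ ($t = \left(-3\right) \left(-1263149\right) = 3789447$)
$d = \frac{136740802487}{100169352704}$ ($d = \frac{- \frac{1}{829876} - 1153408}{-844928} = \left(- \frac{957185617409}{829876}\right) \left(- \frac{1}{844928}\right) = \frac{136740802487}{100169352704} \approx 1.3651$)
$Z{\left(Y,l \right)} = 1$ ($Z{\left(Y,l \right)} = \left(-1\right)^{2} = 1$)
$J = \frac{379586589836917175}{100169352704}$ ($J = \frac{136740802487}{100169352704} + 3789447 = \frac{379586589836917175}{100169352704} \approx 3.7894 \cdot 10^{6}$)
$\frac{Z{\left(1618,1339 \right)}}{4468068} + \frac{J}{-3808496} = 1 \cdot \frac{1}{4468068} + \frac{379586589836917175}{100169352704 \left(-3808496\right)} = 1 \cdot \frac{1}{4468068} + \frac{379586589836917175}{100169352704} \left(- \frac{1}{3808496}\right) = \frac{1}{4468068} - \frac{379586589836917175}{381494579095773184} = - \frac{424004578446218938123679}{426135930257823274672128}$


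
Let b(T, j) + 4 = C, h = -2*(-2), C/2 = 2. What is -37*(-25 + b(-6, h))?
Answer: 925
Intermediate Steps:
C = 4 (C = 2*2 = 4)
h = 4
b(T, j) = 0 (b(T, j) = -4 + 4 = 0)
-37*(-25 + b(-6, h)) = -37*(-25 + 0) = -37*(-25) = 925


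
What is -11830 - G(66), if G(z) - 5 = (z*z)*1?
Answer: -16191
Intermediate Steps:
G(z) = 5 + z**2 (G(z) = 5 + (z*z)*1 = 5 + z**2*1 = 5 + z**2)
-11830 - G(66) = -11830 - (5 + 66**2) = -11830 - (5 + 4356) = -11830 - 1*4361 = -11830 - 4361 = -16191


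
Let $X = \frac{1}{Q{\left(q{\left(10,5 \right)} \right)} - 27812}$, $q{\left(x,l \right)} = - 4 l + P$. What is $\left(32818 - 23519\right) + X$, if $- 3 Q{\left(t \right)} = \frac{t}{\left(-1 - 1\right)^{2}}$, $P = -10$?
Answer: $\frac{517201079}{55619} \approx 9299.0$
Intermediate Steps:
$q{\left(x,l \right)} = -10 - 4 l$ ($q{\left(x,l \right)} = - 4 l - 10 = -10 - 4 l$)
$Q{\left(t \right)} = - \frac{t}{12}$ ($Q{\left(t \right)} = - \frac{t \frac{1}{\left(-1 - 1\right)^{2}}}{3} = - \frac{t \frac{1}{\left(-2\right)^{2}}}{3} = - \frac{t \frac{1}{4}}{3} = - \frac{\frac{1}{4} t}{3} = - \frac{t}{12}$)
$X = - \frac{2}{55619}$ ($X = \frac{1}{- \frac{-10 - 20}{12} - 27812} = \frac{1}{\left(- \frac{1}{12}\right) \left(-30\right) - 27812} = \frac{1}{\frac{5}{2} - 27812} = \frac{1}{- \frac{55619}{2}} = - \frac{2}{55619} \approx -3.5959 \cdot 10^{-5}$)
$\left(32818 - 23519\right) + X = \left(32818 - 23519\right) - \frac{2}{55619} = 9299 - \frac{2}{55619} = \frac{517201079}{55619}$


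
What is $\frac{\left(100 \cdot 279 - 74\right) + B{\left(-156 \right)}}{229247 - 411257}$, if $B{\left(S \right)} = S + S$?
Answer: $- \frac{13757}{91005} \approx -0.15117$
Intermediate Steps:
$B{\left(S \right)} = 2 S$
$\frac{\left(100 \cdot 279 - 74\right) + B{\left(-156 \right)}}{229247 - 411257} = \frac{\left(100 \cdot 279 - 74\right) + 2 \left(-156\right)}{229247 - 411257} = \frac{\left(27900 - 74\right) - 312}{-182010} = \left(27826 - 312\right) \left(- \frac{1}{182010}\right) = 27514 \left(- \frac{1}{182010}\right) = - \frac{13757}{91005}$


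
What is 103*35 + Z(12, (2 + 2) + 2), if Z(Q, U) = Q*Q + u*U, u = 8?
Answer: 3797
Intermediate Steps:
Z(Q, U) = Q**2 + 8*U (Z(Q, U) = Q*Q + 8*U = Q**2 + 8*U)
103*35 + Z(12, (2 + 2) + 2) = 103*35 + (12**2 + 8*((2 + 2) + 2)) = 3605 + (144 + 8*(4 + 2)) = 3605 + (144 + 8*6) = 3605 + (144 + 48) = 3605 + 192 = 3797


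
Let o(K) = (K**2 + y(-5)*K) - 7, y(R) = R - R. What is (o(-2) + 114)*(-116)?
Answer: -12876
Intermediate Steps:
y(R) = 0
o(K) = -7 + K**2 (o(K) = (K**2 + 0*K) - 7 = (K**2 + 0) - 7 = K**2 - 7 = -7 + K**2)
(o(-2) + 114)*(-116) = ((-7 + (-2)**2) + 114)*(-116) = ((-7 + 4) + 114)*(-116) = (-3 + 114)*(-116) = 111*(-116) = -12876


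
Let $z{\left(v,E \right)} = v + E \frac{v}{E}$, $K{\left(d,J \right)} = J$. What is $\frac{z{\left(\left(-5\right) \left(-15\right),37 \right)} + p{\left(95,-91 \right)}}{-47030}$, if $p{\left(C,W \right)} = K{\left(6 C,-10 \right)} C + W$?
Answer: $\frac{891}{47030} \approx 0.018945$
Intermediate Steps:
$p{\left(C,W \right)} = W - 10 C$ ($p{\left(C,W \right)} = - 10 C + W = W - 10 C$)
$z{\left(v,E \right)} = 2 v$ ($z{\left(v,E \right)} = v + v = 2 v$)
$\frac{z{\left(\left(-5\right) \left(-15\right),37 \right)} + p{\left(95,-91 \right)}}{-47030} = \frac{2 \left(\left(-5\right) \left(-15\right)\right) - 1041}{-47030} = \left(2 \cdot 75 - 1041\right) \left(- \frac{1}{47030}\right) = \left(150 - 1041\right) \left(- \frac{1}{47030}\right) = \left(-891\right) \left(- \frac{1}{47030}\right) = \frac{891}{47030}$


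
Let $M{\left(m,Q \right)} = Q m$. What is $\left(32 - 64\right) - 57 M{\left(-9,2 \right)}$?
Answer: $994$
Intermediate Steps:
$\left(32 - 64\right) - 57 M{\left(-9,2 \right)} = \left(32 - 64\right) - 57 \cdot 2 \left(-9\right) = \left(32 - 64\right) - -1026 = -32 + 1026 = 994$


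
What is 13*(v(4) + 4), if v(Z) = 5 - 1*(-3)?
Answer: 156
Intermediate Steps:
v(Z) = 8 (v(Z) = 5 + 3 = 8)
13*(v(4) + 4) = 13*(8 + 4) = 13*12 = 156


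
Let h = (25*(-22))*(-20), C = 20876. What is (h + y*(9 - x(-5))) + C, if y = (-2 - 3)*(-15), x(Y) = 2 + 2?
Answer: 32251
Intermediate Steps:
x(Y) = 4
y = 75 (y = -5*(-15) = 75)
h = 11000 (h = -550*(-20) = 11000)
(h + y*(9 - x(-5))) + C = (11000 + 75*(9 - 1*4)) + 20876 = (11000 + 75*(9 - 4)) + 20876 = (11000 + 75*5) + 20876 = (11000 + 375) + 20876 = 11375 + 20876 = 32251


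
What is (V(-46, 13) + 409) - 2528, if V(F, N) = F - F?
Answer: -2119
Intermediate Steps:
V(F, N) = 0
(V(-46, 13) + 409) - 2528 = (0 + 409) - 2528 = 409 - 2528 = -2119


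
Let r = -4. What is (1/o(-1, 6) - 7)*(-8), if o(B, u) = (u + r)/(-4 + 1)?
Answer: 68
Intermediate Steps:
o(B, u) = 4/3 - u/3 (o(B, u) = (u - 4)/(-4 + 1) = (-4 + u)/(-3) = (-4 + u)*(-⅓) = 4/3 - u/3)
(1/o(-1, 6) - 7)*(-8) = (1/(4/3 - ⅓*6) - 7)*(-8) = (1/(4/3 - 2) - 7)*(-8) = (1/(-⅔) - 7)*(-8) = (-3/2 - 7)*(-8) = -17/2*(-8) = 68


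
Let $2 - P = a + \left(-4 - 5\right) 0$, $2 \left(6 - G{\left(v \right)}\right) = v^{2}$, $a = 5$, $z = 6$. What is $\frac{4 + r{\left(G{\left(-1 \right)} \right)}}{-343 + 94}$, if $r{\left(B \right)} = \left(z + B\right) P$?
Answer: $\frac{61}{498} \approx 0.12249$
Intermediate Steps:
$G{\left(v \right)} = 6 - \frac{v^{2}}{2}$
$P = -3$ ($P = 2 - \left(5 + \left(-4 - 5\right) 0\right) = 2 - \left(5 - 0\right) = 2 - \left(5 + 0\right) = 2 - 5 = -3$)
$r{\left(B \right)} = -18 - 3 B$ ($r{\left(B \right)} = \left(6 + B\right) \left(-3\right) = -18 - 3 B$)
$\frac{4 + r{\left(G{\left(-1 \right)} \right)}}{-343 + 94} = \frac{4 - \left(18 + 3 \left(6 - \frac{\left(-1\right)^{2}}{2}\right)\right)}{-343 + 94} = \frac{4 - \left(18 + 3 \left(6 - \frac{1}{2}\right)\right)}{-249} = \left(4 - \left(18 + 3 \left(6 - \frac{1}{2}\right)\right)\right) \left(- \frac{1}{249}\right) = \left(4 - \frac{69}{2}\right) \left(- \frac{1}{249}\right) = \left(- \frac{61}{2}\right) \left(- \frac{1}{249}\right) = \frac{61}{498}$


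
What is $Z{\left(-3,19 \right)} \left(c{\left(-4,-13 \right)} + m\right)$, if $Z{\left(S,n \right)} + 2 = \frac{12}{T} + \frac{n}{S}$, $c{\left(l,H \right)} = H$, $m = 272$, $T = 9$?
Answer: $-1813$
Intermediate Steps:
$Z{\left(S,n \right)} = - \frac{2}{3} + \frac{n}{S}$ ($Z{\left(S,n \right)} = -2 + \left(\frac{12}{9} + \frac{n}{S}\right) = -2 + \left(12 \cdot \frac{1}{9} + \frac{n}{S}\right) = -2 + \left(\frac{4}{3} + \frac{n}{S}\right) = - \frac{2}{3} + \frac{n}{S}$)
$Z{\left(-3,19 \right)} \left(c{\left(-4,-13 \right)} + m\right) = \left(- \frac{2}{3} + \frac{19}{-3}\right) \left(-13 + 272\right) = \left(- \frac{2}{3} + 19 \left(- \frac{1}{3}\right)\right) 259 = \left(- \frac{2}{3} - \frac{19}{3}\right) 259 = \left(-7\right) 259 = -1813$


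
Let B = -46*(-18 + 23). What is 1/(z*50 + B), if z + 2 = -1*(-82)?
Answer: 1/3770 ≈ 0.00026525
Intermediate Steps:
B = -230 (B = -46*5 = -230)
z = 80 (z = -2 - 1*(-82) = -2 + 82 = 80)
1/(z*50 + B) = 1/(80*50 - 230) = 1/(4000 - 230) = 1/3770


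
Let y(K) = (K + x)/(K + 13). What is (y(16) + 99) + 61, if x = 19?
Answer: 4675/29 ≈ 161.21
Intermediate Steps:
y(K) = (19 + K)/(13 + K) (y(K) = (K + 19)/(K + 13) = (19 + K)/(13 + K))
(y(16) + 99) + 61 = ((19 + 16)/(13 + 16) + 99) + 61 = (35/29 + 99) + 61 = 2906/29 + 61 = 4675/29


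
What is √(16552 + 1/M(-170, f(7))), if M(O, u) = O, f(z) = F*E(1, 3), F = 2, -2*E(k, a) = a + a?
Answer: √478352630/170 ≈ 128.65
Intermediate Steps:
E(k, a) = -a (E(k, a) = -(a + a)/2 = -a)
f(z) = -6 (f(z) = 2*(-1*3) = 2*(-3) = -6)
√(16552 + 1/M(-170, f(7))) = √(16552 + 1/(-170)) = √(16552 - 1/170) = √(2813839/170) = √478352630/170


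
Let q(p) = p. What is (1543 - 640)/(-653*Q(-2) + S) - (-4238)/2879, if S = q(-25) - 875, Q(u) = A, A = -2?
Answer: 617195/166982 ≈ 3.6962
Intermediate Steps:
Q(u) = -2
S = -900 (S = -25 - 875 = -900)
(1543 - 640)/(-653*Q(-2) + S) - (-4238)/2879 = (1543 - 640)/(-653*(-2) - 900) - (-4238)/2879 = 903/(1306 - 900) - (-4238)/2879 = 903/406 - 1*(-4238/2879) = 903*(1/406) + 4238/2879 = 129/58 + 4238/2879 = 617195/166982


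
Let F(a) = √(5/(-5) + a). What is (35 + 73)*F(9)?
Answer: 216*√2 ≈ 305.47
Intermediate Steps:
F(a) = √(-1 + a) (F(a) = √(5*(-⅕) + a) = √(-1 + a))
(35 + 73)*F(9) = (35 + 73)*√(-1 + 9) = 108*√8 = 108*(2*√2) = 216*√2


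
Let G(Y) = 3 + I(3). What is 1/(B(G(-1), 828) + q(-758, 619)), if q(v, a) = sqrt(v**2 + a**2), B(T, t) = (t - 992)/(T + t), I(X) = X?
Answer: 34194/166537835801 + 869445*sqrt(38309)/166537835801 ≈ 0.0010220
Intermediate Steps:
G(Y) = 6 (G(Y) = 3 + 3 = 6)
B(T, t) = (-992 + t)/(T + t)
q(v, a) = sqrt(a**2 + v**2)
1/(B(G(-1), 828) + q(-758, 619)) = 1/((-992 + 828)/(6 + 828) + sqrt(619**2 + (-758)**2)) = 1/(-164/834 + sqrt(383161 + 574564)) = 1/((1/834)*(-164) + sqrt(957725)) = 1/(-82/417 + 5*sqrt(38309))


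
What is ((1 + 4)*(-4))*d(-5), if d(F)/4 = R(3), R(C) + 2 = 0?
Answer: 160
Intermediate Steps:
R(C) = -2 (R(C) = -2 + 0 = -2)
d(F) = -8 (d(F) = 4*(-2) = -8)
((1 + 4)*(-4))*d(-5) = ((1 + 4)*(-4))*(-8) = (5*(-4))*(-8) = -20*(-8) = 160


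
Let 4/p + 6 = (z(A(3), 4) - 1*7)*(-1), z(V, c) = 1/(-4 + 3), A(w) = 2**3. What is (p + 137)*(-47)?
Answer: -6533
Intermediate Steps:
A(w) = 8
z(V, c) = -1 (z(V, c) = 1/(-1) = -1)
p = 2 (p = 4/(-6 + (-1 - 1*7)*(-1)) = 4/(-6 + (-1 - 7)*(-1)) = 4/(-6 - 8*(-1)) = 4/(-6 + 8) = 4/2 = 4*(1/2) = 2)
(p + 137)*(-47) = (2 + 137)*(-47) = 139*(-47) = -6533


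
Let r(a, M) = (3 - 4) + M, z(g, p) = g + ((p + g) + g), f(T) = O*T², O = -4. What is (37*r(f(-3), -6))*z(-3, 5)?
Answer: 1036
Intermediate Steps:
f(T) = -4*T²
z(g, p) = p + 3*g (z(g, p) = g + ((g + p) + g) = g + (p + 2*g) = p + 3*g)
r(a, M) = -1 + M
(37*r(f(-3), -6))*z(-3, 5) = (37*(-1 - 6))*(5 + 3*(-3)) = (37*(-7))*(5 - 9) = -259*(-4) = 1036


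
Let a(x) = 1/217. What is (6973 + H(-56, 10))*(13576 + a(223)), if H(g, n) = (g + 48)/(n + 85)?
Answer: 1951505305011/20615 ≈ 9.4664e+7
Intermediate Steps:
H(g, n) = (48 + g)/(85 + n)
a(x) = 1/217
(6973 + H(-56, 10))*(13576 + a(223)) = (6973 + (48 - 56)/(85 + 10))*(13576 + 1/217) = (6973 - 8/95)*(2945993/217) = (662427/95)*(2945993/217) = 1951505305011/20615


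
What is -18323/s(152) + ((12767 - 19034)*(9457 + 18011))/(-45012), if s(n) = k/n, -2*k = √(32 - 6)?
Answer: 14345163/3751 + 2785096*√26/13 ≈ 1.0962e+6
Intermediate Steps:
k = -√26/2 (k = -√(32 - 6)/2 = -√26/2 ≈ -2.5495)
s(n) = -√26/(2*n) (s(n) = (-√26/2)/n = -√26/(2*n))
-18323/s(152) + ((12767 - 19034)*(9457 + 18011))/(-45012) = -18323*(-152*√26/13) + ((12767 - 19034)*(9457 + 18011))/(-45012) = -18323*(-152*√26/13) - 6267*27468*(-1/45012) = -18323*(-152*√26/13) - 172141956*(-1/45012) = -(-2785096)*√26/13 + 14345163/3751 = 2785096*√26/13 + 14345163/3751 = 14345163/3751 + 2785096*√26/13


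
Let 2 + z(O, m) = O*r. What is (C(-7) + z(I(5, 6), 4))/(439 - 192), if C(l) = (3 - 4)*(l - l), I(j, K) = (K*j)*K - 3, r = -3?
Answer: -41/19 ≈ -2.1579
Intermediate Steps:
I(j, K) = -3 + j*K² (I(j, K) = j*K² - 3 = -3 + j*K²)
z(O, m) = -2 - 3*O (z(O, m) = -2 + O*(-3) = -2 - 3*O)
C(l) = 0 (C(l) = -1*0 = 0)
(C(-7) + z(I(5, 6), 4))/(439 - 192) = (0 + (-2 - 3*(-3 + 5*6²)))/(439 - 192) = (0 + (-2 - 3*(-3 + 5*36)))/247 = (0 + (-2 - 3*(-3 + 180)))*(1/247) = (0 + (-2 - 3*177))*(1/247) = (0 + (-2 - 531))*(1/247) = (0 - 533)*(1/247) = -533*1/247 = -41/19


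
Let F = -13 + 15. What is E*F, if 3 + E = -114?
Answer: -234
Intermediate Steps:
E = -117 (E = -3 - 114 = -117)
F = 2
E*F = -117*2 = -234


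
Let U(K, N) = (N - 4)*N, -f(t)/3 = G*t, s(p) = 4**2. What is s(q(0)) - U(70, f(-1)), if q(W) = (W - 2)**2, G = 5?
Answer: -149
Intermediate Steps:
q(W) = (-2 + W)**2
s(p) = 16
f(t) = -15*t
U(K, N) = N*(-4 + N) (U(K, N) = (-4 + N)*N = N*(-4 + N))
s(q(0)) - U(70, f(-1)) = 16 - (-15*(-1))*(-4 - 15*(-1)) = 16 - 15*(-4 + 15) = 16 - 15*11 = 16 - 1*165 = 16 - 165 = -149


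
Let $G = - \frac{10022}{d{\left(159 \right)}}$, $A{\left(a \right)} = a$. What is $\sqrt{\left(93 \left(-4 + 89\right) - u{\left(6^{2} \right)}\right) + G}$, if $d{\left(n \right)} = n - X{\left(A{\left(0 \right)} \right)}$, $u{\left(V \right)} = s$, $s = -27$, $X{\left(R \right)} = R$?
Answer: $\frac{7 \sqrt{4059906}}{159} \approx 88.707$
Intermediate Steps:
$u{\left(V \right)} = -27$
$d{\left(n \right)} = n$ ($d{\left(n \right)} = n - 0 = n + 0 = n$)
$G = - \frac{10022}{159} \approx -63.031$
$\sqrt{\left(93 \left(-4 + 89\right) - u{\left(6^{2} \right)}\right) + G} = \sqrt{\left(93 \left(-4 + 89\right) - -27\right) - \frac{10022}{159}} = \sqrt{\left(93 \cdot 85 + 27\right) - \frac{10022}{159}} = \sqrt{\left(7905 + 27\right) - \frac{10022}{159}} = \sqrt{7932 - \frac{10022}{159}} = \sqrt{\frac{1251166}{159}} = \frac{7 \sqrt{4059906}}{159}$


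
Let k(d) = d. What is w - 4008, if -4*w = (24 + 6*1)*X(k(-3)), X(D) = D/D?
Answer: -8031/2 ≈ -4015.5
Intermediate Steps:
X(D) = 1
w = -15/2 (w = -(24 + 6*1)/4 = -(24 + 6)/4 = -15/2 ≈ -7.5000)
w - 4008 = -15/2 - 4008 = -8031/2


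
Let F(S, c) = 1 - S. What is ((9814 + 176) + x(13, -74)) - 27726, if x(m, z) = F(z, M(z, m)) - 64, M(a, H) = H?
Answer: -17725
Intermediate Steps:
x(m, z) = -63 - z (x(m, z) = (1 - z) - 64 = -63 - z)
((9814 + 176) + x(13, -74)) - 27726 = ((9814 + 176) + (-63 - 1*(-74))) - 27726 = (9990 + (-63 + 74)) - 27726 = (9990 + 11) - 27726 = 10001 - 27726 = -17725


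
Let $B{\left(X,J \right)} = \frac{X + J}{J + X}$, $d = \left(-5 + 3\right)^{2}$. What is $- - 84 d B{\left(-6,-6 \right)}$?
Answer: $336$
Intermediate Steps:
$d = 4$ ($d = \left(-2\right)^{2} = 4$)
$B{\left(X,J \right)} = 1$ ($B{\left(X,J \right)} = \frac{J + X}{J + X} = 1$)
$- - 84 d B{\left(-6,-6 \right)} = - \left(-84\right) 4 \cdot 1 = - \left(-336\right) 1 = \left(-1\right) \left(-336\right) = 336$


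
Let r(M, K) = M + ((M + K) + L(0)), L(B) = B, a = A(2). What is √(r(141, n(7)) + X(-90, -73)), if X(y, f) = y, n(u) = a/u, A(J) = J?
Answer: √9422/7 ≈ 13.867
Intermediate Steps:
a = 2
n(u) = 2/u
r(M, K) = K + 2*M (r(M, K) = M + ((M + K) + 0) = M + ((K + M) + 0) = M + (K + M) = K + 2*M)
√(r(141, n(7)) + X(-90, -73)) = √((2/7 + 2*141) - 90) = √((2*(⅐) + 282) - 90) = √((2/7 + 282) - 90) = √(1976/7 - 90) = √(1346/7) = √9422/7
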